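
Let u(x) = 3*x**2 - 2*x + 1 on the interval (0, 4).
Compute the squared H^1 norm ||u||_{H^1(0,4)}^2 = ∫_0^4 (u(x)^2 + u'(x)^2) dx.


||u||_{H^1}^2 = 27788/15

The H^1 norm (squared) on an interval (0, L) is
  ||u||_{H^1}^2 = ∫_0^L u(x)^2 dx + ∫_0^L u'(x)^2 dx.
Compute u'(x) = 6*x - 2.
Then u(x)^2 = 9*x**4 - 12*x**3 + 10*x**2 - 4*x + 1 and u'(x)^2 = 36*x**2 - 24*x + 4.
Integrate each monomial from 0 to 4 using ∫_0^4 c·x^n dx = c·4^(n+1)/(n+1):
  ∫_0^4 u(x)^2 dx = ∫_0^4 (9*x^4 - 12*x^3 + 10*x^2 - 4*x + 1) dx. Term by term:
    ∫_0^4 9*x^4 dx = 9216/5;  ∫_0^4 -12*x^3 dx = -768;  ∫_0^4 10*x^2 dx = 640/3;
    ∫_0^4 -4*x dx = -32;  ∫_0^4 1 dx = 4.
  Sum: 9216/5 − 768 + 640/3 − 32 + 4 = 18908/15.
  ∫_0^4 u'(x)^2 dx = ∫_0^4 (36*x^2 - 24*x + 4) dx. Term by term:
    ∫_0^4 36*x^2 dx = 768;  ∫_0^4 -24*x dx = -192;  ∫_0^4 4 dx = 16.
  Sum: 768 − 192 + 16 = 592.
Adding: ||u||_{H^1}^2 = 18908/15 + 592 = 27788/15.


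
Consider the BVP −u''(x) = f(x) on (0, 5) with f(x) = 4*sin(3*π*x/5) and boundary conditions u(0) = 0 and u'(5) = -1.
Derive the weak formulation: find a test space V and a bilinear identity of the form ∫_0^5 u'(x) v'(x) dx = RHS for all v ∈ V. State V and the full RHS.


V = {v ∈ H^1(0, 5) : v(0) = 0} (test functions vanish at x = 0 where u is specified); weak form: ∫_0^5 u'v' dx = ∫_0^5 (4*sin(3*π*x/5)) v dx − v(5) for all v ∈ V.

Multiply both sides by a test function v and integrate from 0 to 5:
  ∫_0^5 −u''(x) v(x) dx = ∫_0^5 f(x) v(x) dx.
Integrate the LHS by parts once:
  ∫_0^5 −u'' v dx = −[u'(x) v(x)]_0^5 + ∫_0^5 u'(x) v'(x) dx.
Thus ∫_0^5 u'(x) v'(x) dx = ∫_0^5 f(x) v(x) dx + [u'(x) v(x)]_0^5.
Choose V so that boundary terms are either known or forced to vanish.
Mixed BC: u(0) = 0 (Dirichlet) and u'(5) = -1 (Neumann). Define V = {v ∈ H^1(0, 5) : v(0) = 0}. Then [u' v]_0^5 = u'(5)·v(5) − u'(0)·0 = − v(5).
Weak formulation: find u (satisfying any essential BC) such that ∫_0^5 u'(x) v'(x) dx = ∫_0^5 f v dx − v(5) for all v ∈ V (Dirichlet at 0 absorbed into V; Neumann datum at x = 5 contributes the boundary term).
Substituting f(x) = 4*sin(3*π*x/5), the right-hand side is ∫_0^5 (4*sin(3*π*x/5)) v dx − v(5).


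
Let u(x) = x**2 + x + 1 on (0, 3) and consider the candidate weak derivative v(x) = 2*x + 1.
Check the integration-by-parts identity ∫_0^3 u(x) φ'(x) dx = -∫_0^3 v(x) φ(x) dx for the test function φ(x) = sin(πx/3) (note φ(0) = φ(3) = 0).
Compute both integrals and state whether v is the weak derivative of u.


LHS = -24/π, RHS = -24/π. Yes, v = u' weakly.

u(x) = x**2 + x + 1, classical derivative u'(x) = 2*x + 1.
φ(x) = sin(πx/3), so φ'(x) = π*cos(π*x/3)/3.
Note φ(0) = φ(3) = 0, so the boundary term u·φ vanishes.
LHS = ∫_0^3 u(x) φ'(x) dx = ∫_0^3 (π*x^2*cos(π*x/3)/3 + π*x*cos(π*x/3)/3 + π*cos(π*x/3)/3) dx. Term by term:
  ∫_0^3 π*cos(π*x/3)/3 dx = 0;  ∫_0^3 π*x*cos(π*x/3)/3 dx = -6/π;  ∫_0^3 π*x^2*cos(π*x/3)/3 dx = -18/π.
Sum: 0 − 6/π − 18/π = -24/π.
So LHS = -24/π.
∫_0^3 v(x) φ(x) dx = ∫_0^3 (2*x*sin(π*x/3) + sin(π*x/3)) dx. Term by term:
  ∫_0^3 2*x*sin(π*x/3) dx = 18/π;  ∫_0^3 sin(π*x/3) dx = 6/π.
Sum: 18/π + 6/π = 24/π.
So RHS = -∫_0^3 v(x) φ(x) dx = -24/π.
LHS = RHS, so the identity holds for this test φ.
Moreover u is smooth here and v(x) = u'(x) = 2*x + 1 pointwise, so the identity holds for every test function. Hence v is the weak derivative of u.


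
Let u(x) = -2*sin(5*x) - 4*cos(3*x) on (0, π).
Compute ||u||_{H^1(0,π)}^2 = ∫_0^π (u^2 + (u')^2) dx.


||u||_{H^1(0,π)}^2 = 132*π

u'(x) = 12*sin(3*x) - 10*cos(5*x).
Expand u² and (u')² and integrate term by term on (0, π), using: for integers n ≥ 1, ∫_0^π sin²(nx) dx = ∫_0^π cos²(nx) dx = π/2; for n ≠ n', ∫_0^π sin(nx)sin(n'x) dx = ∫_0^π cos(nx)cos(n'x) dx = 0; and by product-to-sum, ∫_0^π sin(nx)cos(n'x) dx = ½∫_0^π [sin((n+n')x) + sin((n−n')x)] dx, which is 0 when n+n' is even and 2n/(n²−n'²) when n+n' is odd (it need not vanish on (0, π)).
  u² squared terms: (-4)²·∫cos(3x)² dx = 16·π/2 = 8*π;  (-2)²·∫sin(5x)² dx = 4·π/2 = 2*π.
  u² cross terms: 2·(-4)·(-2)·∫cos(3x)·sin(5x) dx = 16·(0) = 0.
  So ∫_0^π u² dx = 8*π + 2*π + 0 = 10*π.
  (u')² squared terms: (-10)²·∫cos(5x)² dx = 100·π/2 = 50*π;  (12)²·∫sin(3x)² dx = 144·π/2 = 72*π.
  (u')² cross terms: 2·(-10)·(12)·∫cos(5x)·sin(3x) dx = -240·(0) = 0.
  So ∫_0^π (u')² dx = 50*π + 72*π + 0 = 122*π.
||u||_{H^1}^2 = (10*π) + (122*π) = 132*π.


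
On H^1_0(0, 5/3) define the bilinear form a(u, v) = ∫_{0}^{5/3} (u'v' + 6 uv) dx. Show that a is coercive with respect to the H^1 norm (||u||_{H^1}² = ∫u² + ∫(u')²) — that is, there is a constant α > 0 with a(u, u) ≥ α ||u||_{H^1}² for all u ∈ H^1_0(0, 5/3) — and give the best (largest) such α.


α = 1

Coercivity of a(·,·) on H^1_0(0, 5/3) means a(u, u) ≥ α ||u||_{H^1}² for every u ∈ H^1_0.
The interval has length L = 5/3, and Poincaré/coercivity depend only on L. Here a(u, u) = ∫(u')² + (6)·∫u².
Here c = 6 ≥ 1, so a(u,u) = ∫(u')² + c∫u² ≥ ∫(u')² + ∫u² = ||u||_{H^1}², i.e. α = 1 works. No larger α is possible: a(u,u) ≥ α||u||_{H^1}² means (1−α)∫(u')² ≥ (α−c)∫u², and for the modes u_n = sin(nπ(x−x₀)/L) (x₀ the left endpoint) one has ∫u_n²/∫(u_n')² = (L/(nπ))² → 0, so a(u_n,u_n)/||u_n||_{H^1}² → 1. Hence the optimal constant is α = 1.
Therefore α = 1.


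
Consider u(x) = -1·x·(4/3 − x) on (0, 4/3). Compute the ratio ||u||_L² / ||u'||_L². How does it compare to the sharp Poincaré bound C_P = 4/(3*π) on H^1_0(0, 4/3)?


||u||_L² / ||u'||_L² = 2*sqrt(10)/15 < C_P = 4/(3*π).

u(x) = -1·x·(4/3 − x), so u'(x) = 2*x - 4/3.
u(x) = -1·x·(4/3 − x) vanishes at x = 0 and x = 4/3, so u ∈ H^1_0(0, 4/3). Differentiate via the product rule and integrate the resulting polynomials term by term.
  ∫_0^4/3 u² dx = ∫_0^4/3 (x^4 - 8*x^3/3 + 16*x^2/9) dx. Term by term:
    ∫_0^4/3 x^4 dx = 1024/1215;  ∫_0^4/3 -8*x^3/3 dx = -512/243;  ∫_0^4/3 16*x^2/9 dx = 1024/729.
  Sum: 1024/1215 − 512/243 + 1024/729 = 512/3645.
  ∫_0^4/3 (u')² dx = ∫_0^4/3 (4*x^2 - 16*x/3 + 16/9) dx. Term by term:
    ∫_0^4/3 4*x^2 dx = 256/81;  ∫_0^4/3 -16*x/3 dx = -128/27;  ∫_0^4/3 16/9 dx = 64/27.
  Sum: 256/81 − 128/27 + 64/27 = 64/81.
∫_0^4/3 u² dx = 512/3645, so ||u||_L² = 16*sqrt(10)/135.
∫_0^4/3 (u')² dx = 64/81, so ||u'||_L² = 8/9.
Ratio ||u||_L² / ||u'||_L² = 2*sqrt(10)/15.
Sharp Poincaré constant on H^1_0(0, 4/3) is C_P = L/π = 4/(3*π), achieved by sin(3*π/4·x).
A polynomial bump cannot attain the sharp Poincaré constant (only the first sine eigenfunction does), so the ratio is strictly less than C_P, consistent with ||u||_L² ≤ C_P ||u'||_L².


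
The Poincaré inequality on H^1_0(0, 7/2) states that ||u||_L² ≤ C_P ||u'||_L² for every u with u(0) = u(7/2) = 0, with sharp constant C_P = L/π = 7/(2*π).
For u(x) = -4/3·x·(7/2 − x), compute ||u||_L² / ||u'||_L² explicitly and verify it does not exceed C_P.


||u||_L² / ||u'||_L² = 7*sqrt(10)/20 < C_P = 7/(2*π).

u(x) = -4/3·x·(7/2 − x), so u'(x) = 8*x/3 - 14/3.
u(x) = -4/3·x·(7/2 − x) vanishes at x = 0 and x = 7/2, so u ∈ H^1_0(0, 7/2). Differentiate via the product rule and integrate the resulting polynomials term by term.
  ∫_0^7/2 u² dx = ∫_0^7/2 (16*x^4/9 - 112*x^3/9 + 196*x^2/9) dx. Term by term:
    ∫_0^7/2 16*x^4/9 dx = 16807/90;  ∫_0^7/2 -112*x^3/9 dx = -16807/36;  ∫_0^7/2 196*x^2/9 dx = 16807/54.
  Sum: 16807/90 − 16807/36 + 16807/54 = 16807/540.
  ∫_0^7/2 (u')² dx = ∫_0^7/2 (64*x^2/9 - 224*x/9 + 196/9) dx. Term by term:
    ∫_0^7/2 64*x^2/9 dx = 2744/27;  ∫_0^7/2 -224*x/9 dx = -1372/9;  ∫_0^7/2 196/9 dx = 686/9.
  Sum: 2744/27 − 1372/9 + 686/9 = 686/27.
∫_0^7/2 u² dx = 16807/540, so ||u||_L² = 49*sqrt(105)/90.
∫_0^7/2 (u')² dx = 686/27, so ||u'||_L² = 7*sqrt(42)/9.
Ratio ||u||_L² / ||u'||_L² = 7*sqrt(10)/20.
Sharp Poincaré constant on H^1_0(0, 7/2) is C_P = L/π = 7/(2*π), achieved by sin(2*π/7·x).
A polynomial bump cannot attain the sharp Poincaré constant (only the first sine eigenfunction does), so the ratio is strictly less than C_P, consistent with ||u||_L² ≤ C_P ||u'||_L².


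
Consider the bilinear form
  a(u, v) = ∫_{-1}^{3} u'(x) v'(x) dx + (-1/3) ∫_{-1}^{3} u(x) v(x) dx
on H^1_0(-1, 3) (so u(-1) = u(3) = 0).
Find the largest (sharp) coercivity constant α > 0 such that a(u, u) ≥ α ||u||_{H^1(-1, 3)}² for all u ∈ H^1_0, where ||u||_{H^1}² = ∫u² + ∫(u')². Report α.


α = (-16/3 + π^2)/(π^2 + 16)

Coercivity of a(·,·) on H^1_0(-1, 3) means a(u, u) ≥ α ||u||_{H^1}² for every u ∈ H^1_0.
The interval has length L = 4, and Poincaré/coercivity depend only on L. Here a(u, u) = ∫(u')² + (-1/3)·∫u².
Here c = -1/3 < 0 with |c| < (π/L)² = π^2/16, so coercivity still holds. The condition a(u,u) ≥ α||u||_{H^1}² reads (1−α)∫(u')² ≥ (α−c)∫u². Any admissible α is ≤ 1 (rapidly oscillating u have ∫u²/∫(u')² → 0), and α = 1 would force 0 ≥ (1−c)∫u², impossible since c < 1; so 1−α > 0. By the sharp Poincaré inequality on H^1_0 of an interval of length L, ∫(u')² ≥ (π/L)²∫u² with equality for the first sine mode sin(π(x−x₀)/L) (x₀ the left endpoint), so the inequality holds for all u iff (1−α)(π/L)² ≥ α − c, i.e. α ≤ ((π/L)² + c)/((π/L)² + 1) = (1 + c(L/π)²)/(1 + (L/π)²). (Direct route, valid since c ≤ 0: Poincaré gives c∫u² ≥ c(L/π)²∫(u')², so a(u,u) ≥ (1 + c(L/π)²)∫(u')², while ||u||_{H^1}² ≤ (1 + (L/π)²)∫(u')²; dividing yields the same α.) With (π/L)² = π^2/16 and c = -1/3, the largest admissible constant is α = ((π/L)² + c)/((π/L)² + 1).
Simplifying, α = (-16/3 + π^2)/(π^2 + 16).


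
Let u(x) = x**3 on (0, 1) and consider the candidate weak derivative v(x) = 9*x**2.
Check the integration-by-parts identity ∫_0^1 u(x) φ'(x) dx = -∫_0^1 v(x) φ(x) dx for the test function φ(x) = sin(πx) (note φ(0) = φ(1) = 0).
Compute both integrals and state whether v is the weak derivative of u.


LHS = -3/π + 12/π^3, RHS = -9/π + 36/π^3. No, v is not the weak derivative of u.

u(x) = x**3, classical derivative u'(x) = 3*x**2.
φ(x) = sin(πx), so φ'(x) = π*cos(π*x).
Note φ(0) = φ(1) = 0, so the boundary term u·φ vanishes.
LHS = ∫_0^1 u(x) φ'(x) dx = ∫_0^1 (π*x^3*cos(π*x)) dx. Term by term:
  ∫_0^1 π*x^3*cos(π*x) dx = -3/π + 12/π^3.
So LHS = -3/π + 12/π^3.
∫_0^1 v(x) φ(x) dx = ∫_0^1 (9*x^2*sin(π*x)) dx. Term by term:
  ∫_0^1 9*x^2*sin(π*x) dx = -36/π^3 + 9/π.
So RHS = -∫_0^1 v(x) φ(x) dx = -9/π + 36/π^3.
LHS − RHS = -24/π^3 + 6/π ≠ 0, so the identity fails.
(For a valid weak derivative the identity must hold for EVERY test function, in particular this one. The failure shows v is NOT the weak derivative of u.)
Correct weak derivative would be u'(x) = 3*x**2.


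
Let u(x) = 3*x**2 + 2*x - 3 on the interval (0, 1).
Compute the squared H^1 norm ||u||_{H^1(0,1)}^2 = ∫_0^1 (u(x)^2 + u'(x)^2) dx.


||u||_{H^1}^2 = 467/15

The H^1 norm (squared) on an interval (0, L) is
  ||u||_{H^1}^2 = ∫_0^L u(x)^2 dx + ∫_0^L u'(x)^2 dx.
Compute u'(x) = 6*x + 2.
Then u(x)^2 = 9*x**4 + 12*x**3 - 14*x**2 - 12*x + 9 and u'(x)^2 = 36*x**2 + 24*x + 4.
Integrate each monomial from 0 to 1 using ∫_0^1 c·x^n dx = c·1^(n+1)/(n+1):
  ∫_0^1 u(x)^2 dx = ∫_0^1 (9*x^4 + 12*x^3 - 14*x^2 - 12*x + 9) dx. Term by term:
    ∫_0^1 9*x^4 dx = 9/5;  ∫_0^1 12*x^3 dx = 3;  ∫_0^1 -14*x^2 dx = -14/3;
    ∫_0^1 -12*x dx = -6;  ∫_0^1 9 dx = 9.
  Sum: 9/5 + 3 − 14/3 − 6 + 9 = 47/15.
  ∫_0^1 u'(x)^2 dx = ∫_0^1 (36*x^2 + 24*x + 4) dx. Term by term:
    ∫_0^1 36*x^2 dx = 12;  ∫_0^1 24*x dx = 12;  ∫_0^1 4 dx = 4.
  Sum: 12 + 12 + 4 = 28.
Adding: ||u||_{H^1}^2 = 47/15 + 28 = 467/15.


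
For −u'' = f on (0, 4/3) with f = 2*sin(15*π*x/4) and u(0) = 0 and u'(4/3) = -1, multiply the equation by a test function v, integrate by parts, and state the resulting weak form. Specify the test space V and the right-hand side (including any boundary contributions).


V = {v ∈ H^1(0, 4/3) : v(0) = 0} (test functions vanish at x = 0 where u is specified); weak form: ∫_0^4/3 u'v' dx = ∫_0^4/3 (2*sin(15*π*x/4)) v dx − v(4/3) for all v ∈ V.

Multiply both sides by a test function v and integrate from 0 to 4/3:
  ∫_0^4/3 −u''(x) v(x) dx = ∫_0^4/3 f(x) v(x) dx.
Integrate the LHS by parts once:
  ∫_0^4/3 −u'' v dx = −[u'(x) v(x)]_0^4/3 + ∫_0^4/3 u'(x) v'(x) dx.
Thus ∫_0^4/3 u'(x) v'(x) dx = ∫_0^4/3 f(x) v(x) dx + [u'(x) v(x)]_0^4/3.
Choose V so that boundary terms are either known or forced to vanish.
Mixed BC: u(0) = 0 (Dirichlet) and u'(4/3) = -1 (Neumann). Define V = {v ∈ H^1(0, 4/3) : v(0) = 0}. Then [u' v]_0^4/3 = u'(4/3)·v(4/3) − u'(0)·0 = − v(4/3).
Weak formulation: find u (satisfying any essential BC) such that ∫_0^4/3 u'(x) v'(x) dx = ∫_0^4/3 f v dx − v(4/3) for all v ∈ V (Dirichlet at 0 absorbed into V; Neumann datum at x = 4/3 contributes the boundary term).
Substituting f(x) = 2*sin(15*π*x/4), the right-hand side is ∫_0^4/3 (2*sin(15*π*x/4)) v dx − v(4/3).


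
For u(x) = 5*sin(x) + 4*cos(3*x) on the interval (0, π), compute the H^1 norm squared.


||u||_{H^1(0,π)}^2 = 105*π

u'(x) = -12*sin(3*x) + 5*cos(x).
Expand u² and (u')² and integrate term by term on (0, π), using: for integers n ≥ 1, ∫_0^π sin²(nx) dx = ∫_0^π cos²(nx) dx = π/2; for n ≠ n', ∫_0^π sin(nx)sin(n'x) dx = ∫_0^π cos(nx)cos(n'x) dx = 0; and by product-to-sum, ∫_0^π sin(nx)cos(n'x) dx = ½∫_0^π [sin((n+n')x) + sin((n−n')x)] dx, which is 0 when n+n' is even and 2n/(n²−n'²) when n+n' is odd (it need not vanish on (0, π)).
  u² squared terms: (4)²·∫cos(3x)² dx = 16·π/2 = 8*π;  (5)²·∫sin(x)² dx = 25·π/2 = 25*π/2.
  u² cross terms: 2·(4)·(5)·∫cos(3x)·sin(x) dx = 40·(0) = 0.
  So ∫_0^π u² dx = 8*π + 25*π/2 + 0 = 41*π/2.
  (u')² squared terms: (-12)²·∫sin(3x)² dx = 144·π/2 = 72*π;  (5)²·∫cos(x)² dx = 25·π/2 = 25*π/2.
  (u')² cross terms: 2·(-12)·(5)·∫sin(3x)·cos(x) dx = -120·(0) = 0.
  So ∫_0^π (u')² dx = 72*π + 25*π/2 + 0 = 169*π/2.
||u||_{H^1}^2 = (41*π/2) + (169*π/2) = 105*π.


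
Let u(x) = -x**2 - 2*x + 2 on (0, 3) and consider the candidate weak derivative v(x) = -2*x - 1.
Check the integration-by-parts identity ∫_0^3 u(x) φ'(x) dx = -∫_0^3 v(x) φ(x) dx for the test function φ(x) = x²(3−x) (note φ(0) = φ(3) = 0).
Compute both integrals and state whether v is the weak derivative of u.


LHS = 189/5, RHS = 621/20. No, v is not the weak derivative of u.

u(x) = -x**2 - 2*x + 2, classical derivative u'(x) = -2*x - 2.
φ(x) = x²(3−x), so φ'(x) = 3*x*(2 - x).
Note φ(0) = φ(3) = 0, so the boundary term u·φ vanishes.
LHS = ∫_0^3 u(x) φ'(x) dx = ∫_0^3 (3*x^4 - 18*x^2 + 12*x) dx. Term by term:
  ∫_0^3 3*x^4 dx = 729/5;  ∫_0^3 -18*x^2 dx = -162;  ∫_0^3 12*x dx = 54.
Sum: 729/5 − 162 + 54 = 189/5.
So LHS = 189/5.
∫_0^3 v(x) φ(x) dx = ∫_0^3 (2*x^4 - 5*x^3 - 3*x^2) dx. Term by term:
  ∫_0^3 2*x^4 dx = 486/5;  ∫_0^3 -5*x^3 dx = -405/4;  ∫_0^3 -3*x^2 dx = -27.
Sum: 486/5 − 405/4 − 27 = -621/20.
So RHS = -∫_0^3 v(x) φ(x) dx = 621/20.
LHS − RHS = 27/4 ≠ 0, so the identity fails.
(For a valid weak derivative the identity must hold for EVERY test function, in particular this one. The failure shows v is NOT the weak derivative of u.)
Correct weak derivative would be u'(x) = -2*x - 2.


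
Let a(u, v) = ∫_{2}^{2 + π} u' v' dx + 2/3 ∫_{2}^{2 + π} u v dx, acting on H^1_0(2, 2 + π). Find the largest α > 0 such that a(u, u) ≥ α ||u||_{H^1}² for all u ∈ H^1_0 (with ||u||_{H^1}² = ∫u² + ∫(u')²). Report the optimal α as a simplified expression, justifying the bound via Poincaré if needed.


α = 5/6

Coercivity of a(·,·) on H^1_0(2, 2 + π) means a(u, u) ≥ α ||u||_{H^1}² for every u ∈ H^1_0.
The interval has length L = π, and Poincaré/coercivity depend only on L. Here a(u, u) = ∫(u')² + (2/3)·∫u².
Here 0 < c = 2/3 < 1. The condition a(u,u) ≥ α||u||_{H^1}² reads (1−α)∫(u')² ≥ (α−c)∫u². Any admissible α is ≤ 1 (rapidly oscillating u have ∫u²/∫(u')² → 0), and α = 1 would force 0 ≥ (1−c)∫u², impossible since c < 1; so 1−α > 0. By the sharp Poincaré inequality on H^1_0 of an interval of length L, ∫(u')² ≥ (π/L)²∫u² with equality for the first sine mode sin(π(x−x₀)/L) (x₀ the left endpoint), so the inequality holds for all u iff (1−α)(π/L)² ≥ α − c, i.e. α ≤ ((π/L)² + c)/((π/L)² + 1) = (1 + c(L/π)²)/(1 + (L/π)²). With (π/L)² = 1 and c = 2/3, the largest admissible constant is α = ((π/L)² + c)/((π/L)² + 1).
Simplifying, α = 5/6.


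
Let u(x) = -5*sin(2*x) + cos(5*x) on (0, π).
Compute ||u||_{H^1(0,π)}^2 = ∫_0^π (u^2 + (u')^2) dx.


||u||_{H^1(0,π)}^2 = 1040/21 + 151*π/2

u'(x) = -5*sin(5*x) - 10*cos(2*x).
Expand u² and (u')² and integrate term by term on (0, π), using: for integers n ≥ 1, ∫_0^π sin²(nx) dx = ∫_0^π cos²(nx) dx = π/2; for n ≠ n', ∫_0^π sin(nx)sin(n'x) dx = ∫_0^π cos(nx)cos(n'x) dx = 0; and by product-to-sum, ∫_0^π sin(nx)cos(n'x) dx = ½∫_0^π [sin((n+n')x) + sin((n−n')x)] dx, which is 0 when n+n' is even and 2n/(n²−n'²) when n+n' is odd (it need not vanish on (0, π)).
  u² squared terms: (-5)²·∫sin(2x)² dx = 25·π/2 = 25*π/2;  (1)²·∫cos(5x)² dx = 1·π/2 = π/2.
  u² cross terms: 2·(-5)·(1)·∫sin(2x)·cos(5x) dx = -10·(-4/21) = 40/21.
  So ∫_0^π u² dx = 25*π/2 + π/2 + 40/21 = 40/21 + 13*π.
  (u')² squared terms: (-10)²·∫cos(2x)² dx = 100·π/2 = 50*π;  (-5)²·∫sin(5x)² dx = 25·π/2 = 25*π/2.
  (u')² cross terms: 2·(-10)·(-5)·∫cos(2x)·sin(5x) dx = 100·(10/21) = 1000/21.
  So ∫_0^π (u')² dx = 50*π + 25*π/2 + 1000/21 = 1000/21 + 125*π/2.
||u||_{H^1}^2 = (40/21 + 13*π) + (1000/21 + 125*π/2) = 1040/21 + 151*π/2.


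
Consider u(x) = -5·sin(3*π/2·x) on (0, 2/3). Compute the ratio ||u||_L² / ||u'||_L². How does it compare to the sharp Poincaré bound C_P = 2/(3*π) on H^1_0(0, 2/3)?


||u||_L² / ||u'||_L² = 2/(3*π) = C_P.

u(x) = -5·sin(3*π/2·x), so u'(x) = -15*π*cos(3*π*x/2)/2.
Writing u(x) = A·sin(kπx/L) with A = -5 and k = 1, use ∫_0^L sin²(kπx/L) dx = L/2 and ∫_0^L cos²(kπx/L) dx = L/2.
u² = 25·sin²(3*π/2·x) and (u')² = 225*π^2/4·cos²(3*π/2·x), and each of sin², cos² integrates to L/2 = 1/3 over (0, 2/3).
∫_0^2/3 u² dx = 25/3, so ||u||_L² = 5*sqrt(3)/3.
∫_0^2/3 (u')² dx = 75*π^2/4, so ||u'||_L² = 5*sqrt(3)*π/2.
Ratio ||u||_L² / ||u'||_L² = 2/(3*π).
Sharp Poincaré constant on H^1_0(0, 2/3) is C_P = L/π = 2/(3*π), achieved by sin(3*π/2·x).
This is the k = 1 eigenfunction (up to amplitude), so the ratio equals the sharp Poincaré constant exactly.


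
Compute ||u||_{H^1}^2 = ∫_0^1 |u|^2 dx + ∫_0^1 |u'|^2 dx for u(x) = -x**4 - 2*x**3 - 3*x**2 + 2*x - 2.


||u||_{H^1}^2 = 28849/630

The H^1 norm (squared) on an interval (0, L) is
  ||u||_{H^1}^2 = ∫_0^L u(x)^2 dx + ∫_0^L u'(x)^2 dx.
Compute u'(x) = -4*x**3 - 6*x**2 - 6*x + 2.
Then u(x)^2 = x**8 + 4*x**7 + 10*x**6 + 8*x**5 + 5*x**4 - 4*x**3 + 16*x**2 - 8*x + 4 and u'(x)^2 = 16*x**6 + 48*x**5 + 84*x**4 + 56*x**3 + 12*x**2 - 24*x + 4.
Integrate each monomial from 0 to 1 using ∫_0^1 c·x^n dx = c·1^(n+1)/(n+1):
  ∫_0^1 u(x)^2 dx = ∫_0^1 (x^8 + 4*x^7 + 10*x^6 + 8*x^5 + 5*x^4 - 4*x^3 + 16*x^2 - 8*x + 4) dx. Term by term:
    ∫_0^1 x^8 dx = 1/9;  ∫_0^1 4*x^7 dx = 1/2;  ∫_0^1 10*x^6 dx = 10/7;
    ∫_0^1 8*x^5 dx = 4/3;  ∫_0^1 5*x^4 dx = 1;  ∫_0^1 -4*x^3 dx = -1;
    ∫_0^1 16*x^2 dx = 16/3;  ∫_0^1 -8*x dx = -4;  ∫_0^1 4 dx = 4.
  Sum: 1/9 + 1/2 + 10/7 + 4/3 + 1 − 1 + 16/3 − 4 + 4 = 1097/126.
  ∫_0^1 u'(x)^2 dx = ∫_0^1 (16*x^6 + 48*x^5 + 84*x^4 + 56*x^3 + 12*x^2 - 24*x + 4) dx. Term by term:
    ∫_0^1 16*x^6 dx = 16/7;  ∫_0^1 48*x^5 dx = 8;  ∫_0^1 84*x^4 dx = 84/5;
    ∫_0^1 56*x^3 dx = 14;  ∫_0^1 12*x^2 dx = 4;  ∫_0^1 -24*x dx = -12;
    ∫_0^1 4 dx = 4.
  Sum: 16/7 + 8 + 84/5 + 14 + 4 − 12 + 4 = 1298/35.
Adding: ||u||_{H^1}^2 = 1097/126 + 1298/35 = 28849/630.


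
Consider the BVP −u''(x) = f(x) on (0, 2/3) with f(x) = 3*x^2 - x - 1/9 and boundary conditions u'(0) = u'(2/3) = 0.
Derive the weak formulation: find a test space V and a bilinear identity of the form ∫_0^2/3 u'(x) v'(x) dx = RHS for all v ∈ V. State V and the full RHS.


V = H^1(0, 2/3) (no boundary constraint on v; u is determined up to an additive constant); weak form: ∫_0^2/3 u'v' dx = ∫_0^2/3 (3*x^2 - x - 1/9) v dx for all v ∈ V.

Multiply both sides by a test function v and integrate from 0 to 2/3:
  ∫_0^2/3 −u''(x) v(x) dx = ∫_0^2/3 f(x) v(x) dx.
Integrate the LHS by parts once:
  ∫_0^2/3 −u'' v dx = −[u'(x) v(x)]_0^2/3 + ∫_0^2/3 u'(x) v'(x) dx.
Thus ∫_0^2/3 u'(x) v'(x) dx = ∫_0^2/3 f(x) v(x) dx + [u'(x) v(x)]_0^2/3.
Choose V so that boundary terms are either known or forced to vanish.
u has homogeneous Neumann: u'(0) = u'(2/3) = 0. So [u' v]_0^2/3 = 0·v(2/3) − 0·v(0) = 0 for any v; take V = H^1(0, 2/3).
Weak formulation: find u (satisfying any essential BC) such that ∫_0^2/3 u'(x) v'(x) dx = ∫_0^2/3 f v dx for all v ∈ V (homogeneous Neumann, so boundary terms vanish).
Substituting f(x) = 3*x^2 - x - 1/9, the right-hand side is ∫_0^2/3 (3*x^2 - x - 1/9) v dx.
Compatibility check (pure Neumann): taking v ≡ 1 ∈ V gives 0 = ∫_0^2/3 f dx + (0) − (0), i.e. ∫_0^2/3 f dx must equal u'(0) − u'(2/3) = 0. Indeed ∫_0^2/3 (3*x^2 - x - 1/9) dx = 0, so the data are compatible. The solution is then unique only up to an additive constant (fix it e.g. by requiring ∫_0^2/3 u dx = 0).


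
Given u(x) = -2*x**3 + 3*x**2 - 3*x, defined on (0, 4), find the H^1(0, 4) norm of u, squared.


||u||_{H^1}^2 = 299596/35

The H^1 norm (squared) on an interval (0, L) is
  ||u||_{H^1}^2 = ∫_0^L u(x)^2 dx + ∫_0^L u'(x)^2 dx.
Compute u'(x) = -6*x**2 + 6*x - 3.
Then u(x)^2 = 4*x**6 - 12*x**5 + 21*x**4 - 18*x**3 + 9*x**2 and u'(x)^2 = 36*x**4 - 72*x**3 + 72*x**2 - 36*x + 9.
Integrate each monomial from 0 to 4 using ∫_0^4 c·x^n dx = c·4^(n+1)/(n+1):
  ∫_0^4 u(x)^2 dx = ∫_0^4 (4*x^6 - 12*x^5 + 21*x^4 - 18*x^3 + 9*x^2) dx. Term by term:
    ∫_0^4 4*x^6 dx = 65536/7;  ∫_0^4 -12*x^5 dx = -8192;  ∫_0^4 21*x^4 dx = 21504/5;
    ∫_0^4 -18*x^3 dx = -1152;  ∫_0^4 9*x^2 dx = 192.
  Sum: 65536/7 − 8192 + 21504/5 − 1152 + 192 = 157888/35.
  ∫_0^4 u'(x)^2 dx = ∫_0^4 (36*x^4 - 72*x^3 + 72*x^2 - 36*x + 9) dx. Term by term:
    ∫_0^4 36*x^4 dx = 36864/5;  ∫_0^4 -72*x^3 dx = -4608;  ∫_0^4 72*x^2 dx = 1536;
    ∫_0^4 -36*x dx = -288;  ∫_0^4 9 dx = 36.
  Sum: 36864/5 − 4608 + 1536 − 288 + 36 = 20244/5.
Adding: ||u||_{H^1}^2 = 157888/35 + 20244/5 = 299596/35.


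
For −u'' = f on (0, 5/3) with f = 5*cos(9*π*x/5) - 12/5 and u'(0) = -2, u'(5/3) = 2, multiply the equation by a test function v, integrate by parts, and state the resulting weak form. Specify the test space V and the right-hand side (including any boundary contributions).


V = H^1(0, 5/3) (v unrestricted at boundary; u is determined up to an additive constant); weak form: ∫_0^5/3 u'v' dx = ∫_0^5/3 (5*cos(9*π*x/5) - 12/5) v dx + 2·v(5/3) + 2·v(0) for all v ∈ V.

Multiply both sides by a test function v and integrate from 0 to 5/3:
  ∫_0^5/3 −u''(x) v(x) dx = ∫_0^5/3 f(x) v(x) dx.
Integrate the LHS by parts once:
  ∫_0^5/3 −u'' v dx = −[u'(x) v(x)]_0^5/3 + ∫_0^5/3 u'(x) v'(x) dx.
Thus ∫_0^5/3 u'(x) v'(x) dx = ∫_0^5/3 f(x) v(x) dx + [u'(x) v(x)]_0^5/3.
Choose V so that boundary terms are either known or forced to vanish.
u has inhomogeneous Neumann u'(0) = -2, u'(5/3) = 2. [u' v]_0^5/3 = (2)·v(5/3) − (-2)·v(0) = 2·v(5/3) + 2·v(0). Take V = H^1(0, 5/3); boundary term becomes part of RHS.
Weak formulation: find u (satisfying any essential BC) such that ∫_0^5/3 u'(x) v'(x) dx = ∫_0^5/3 f v dx + 2·v(5/3) + 2·v(0) for all v ∈ V (Neumann data are natural BCs: they enter the RHS as boundary terms).
Substituting f(x) = 5*cos(9*π*x/5) - 12/5, the right-hand side is ∫_0^5/3 (5*cos(9*π*x/5) - 12/5) v dx + 2·v(5/3) + 2·v(0).
Compatibility check (pure Neumann): taking v ≡ 1 ∈ V gives 0 = ∫_0^5/3 f dx + (2) − (-2), i.e. ∫_0^5/3 f dx must equal u'(0) − u'(5/3) = -4. Indeed ∫_0^5/3 (5*cos(9*π*x/5) - 12/5) dx = -4, so the data are compatible. The solution is then unique only up to an additive constant (fix it e.g. by requiring ∫_0^5/3 u dx = 0).


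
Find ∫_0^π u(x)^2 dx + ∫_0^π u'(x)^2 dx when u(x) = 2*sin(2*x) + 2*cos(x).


||u||_{H^1(0,π)}^2 = 64/3 + 14*π

u'(x) = -2*sin(x) + 4*cos(2*x).
Expand u² and (u')² and integrate term by term on (0, π), using: for integers n ≥ 1, ∫_0^π sin²(nx) dx = ∫_0^π cos²(nx) dx = π/2; for n ≠ n', ∫_0^π sin(nx)sin(n'x) dx = ∫_0^π cos(nx)cos(n'x) dx = 0; and by product-to-sum, ∫_0^π sin(nx)cos(n'x) dx = ½∫_0^π [sin((n+n')x) + sin((n−n')x)] dx, which is 0 when n+n' is even and 2n/(n²−n'²) when n+n' is odd (it need not vanish on (0, π)).
  u² squared terms: (2)²·∫cos(x)² dx = 4·π/2 = 2*π;  (2)²·∫sin(2x)² dx = 4·π/2 = 2*π.
  u² cross terms: 2·(2)·(2)·∫cos(x)·sin(2x) dx = 8·(4/3) = 32/3.
  So ∫_0^π u² dx = 2*π + 2*π + 32/3 = 32/3 + 4*π.
  (u')² squared terms: (-2)²·∫sin(x)² dx = 4·π/2 = 2*π;  (4)²·∫cos(2x)² dx = 16·π/2 = 8*π.
  (u')² cross terms: 2·(-2)·(4)·∫sin(x)·cos(2x) dx = -16·(-2/3) = 32/3.
  So ∫_0^π (u')² dx = 2*π + 8*π + 32/3 = 32/3 + 10*π.
||u||_{H^1}^2 = (32/3 + 4*π) + (32/3 + 10*π) = 64/3 + 14*π.


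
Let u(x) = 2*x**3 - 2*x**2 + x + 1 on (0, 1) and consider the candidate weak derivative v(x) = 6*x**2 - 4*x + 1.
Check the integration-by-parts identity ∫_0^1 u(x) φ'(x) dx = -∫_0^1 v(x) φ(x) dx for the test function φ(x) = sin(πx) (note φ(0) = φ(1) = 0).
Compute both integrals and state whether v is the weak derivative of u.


LHS = -4/π + 24/π^3, RHS = -4/π + 24/π^3. Yes, v = u' weakly.

u(x) = 2*x**3 - 2*x**2 + x + 1, classical derivative u'(x) = 6*x**2 - 4*x + 1.
φ(x) = sin(πx), so φ'(x) = π*cos(π*x).
Note φ(0) = φ(1) = 0, so the boundary term u·φ vanishes.
LHS = ∫_0^1 u(x) φ'(x) dx = ∫_0^1 (2*π*x^3*cos(π*x) - 2*π*x^2*cos(π*x) + π*x*cos(π*x) + π*cos(π*x)) dx. Term by term:
  ∫_0^1 π*cos(π*x) dx = 0;  ∫_0^1 π*x*cos(π*x) dx = -2/π;  ∫_0^1 -2*π*x^2*cos(π*x) dx = 4/π;
  ∫_0^1 2*π*x^3*cos(π*x) dx = -6/π + 24/π^3.
Sum: 0 − 2/π + 4/π + -6/π + 24/π^3 = -4/π + 24/π^3.
So LHS = -4/π + 24/π^3.
∫_0^1 v(x) φ(x) dx = ∫_0^1 (6*x^2*sin(π*x) - 4*x*sin(π*x) + sin(π*x)) dx. Term by term:
  ∫_0^1 -4*x*sin(π*x) dx = -4/π;  ∫_0^1 6*x^2*sin(π*x) dx = -24/π^3 + 6/π;  ∫_0^1 sin(π*x) dx = 2/π.
Sum: -4/π + -24/π^3 + 6/π + 2/π = -24/π^3 + 4/π.
So RHS = -∫_0^1 v(x) φ(x) dx = -4/π + 24/π^3.
LHS = RHS, so the identity holds for this test φ.
Moreover u is smooth here and v(x) = u'(x) = 6*x**2 - 4*x + 1 pointwise, so the identity holds for every test function. Hence v is the weak derivative of u.


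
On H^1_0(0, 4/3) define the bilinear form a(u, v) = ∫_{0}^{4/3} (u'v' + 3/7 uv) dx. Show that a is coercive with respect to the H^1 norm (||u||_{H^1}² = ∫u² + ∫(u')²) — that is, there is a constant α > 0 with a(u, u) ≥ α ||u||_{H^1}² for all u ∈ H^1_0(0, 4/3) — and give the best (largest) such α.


α = 3*(16 + 21*π^2)/(7*(16 + 9*π^2))

Coercivity of a(·,·) on H^1_0(0, 4/3) means a(u, u) ≥ α ||u||_{H^1}² for every u ∈ H^1_0.
The interval has length L = 4/3, and Poincaré/coercivity depend only on L. Here a(u, u) = ∫(u')² + (3/7)·∫u².
Here 0 < c = 3/7 < 1. The condition a(u,u) ≥ α||u||_{H^1}² reads (1−α)∫(u')² ≥ (α−c)∫u². Any admissible α is ≤ 1 (rapidly oscillating u have ∫u²/∫(u')² → 0), and α = 1 would force 0 ≥ (1−c)∫u², impossible since c < 1; so 1−α > 0. By the sharp Poincaré inequality on H^1_0 of an interval of length L, ∫(u')² ≥ (π/L)²∫u² with equality for the first sine mode sin(π(x−x₀)/L) (x₀ the left endpoint), so the inequality holds for all u iff (1−α)(π/L)² ≥ α − c, i.e. α ≤ ((π/L)² + c)/((π/L)² + 1) = (1 + c(L/π)²)/(1 + (L/π)²). With (π/L)² = 9*π^2/16 and c = 3/7, the largest admissible constant is α = ((π/L)² + c)/((π/L)² + 1).
Simplifying, α = 3*(16 + 21*π^2)/(7*(16 + 9*π^2)).


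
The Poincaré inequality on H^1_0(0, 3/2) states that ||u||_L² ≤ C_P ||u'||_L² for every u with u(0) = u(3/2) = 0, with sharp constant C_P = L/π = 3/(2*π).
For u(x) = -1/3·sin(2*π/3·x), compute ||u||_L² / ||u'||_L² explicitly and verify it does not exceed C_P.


||u||_L² / ||u'||_L² = 3/(2*π) = C_P.

u(x) = -1/3·sin(2*π/3·x), so u'(x) = -2*π*cos(2*π*x/3)/9.
Writing u(x) = A·sin(kπx/L) with A = -1/3 and k = 1, use ∫_0^L sin²(kπx/L) dx = L/2 and ∫_0^L cos²(kπx/L) dx = L/2.
u² = 1/9·sin²(2*π/3·x) and (u')² = 4*π^2/81·cos²(2*π/3·x), and each of sin², cos² integrates to L/2 = 3/4 over (0, 3/2).
∫_0^3/2 u² dx = 1/12, so ||u||_L² = sqrt(3)/6.
∫_0^3/2 (u')² dx = π^2/27, so ||u'||_L² = sqrt(3)*π/9.
Ratio ||u||_L² / ||u'||_L² = 3/(2*π).
Sharp Poincaré constant on H^1_0(0, 3/2) is C_P = L/π = 3/(2*π), achieved by sin(2*π/3·x).
This is the k = 1 eigenfunction (up to amplitude), so the ratio equals the sharp Poincaré constant exactly.


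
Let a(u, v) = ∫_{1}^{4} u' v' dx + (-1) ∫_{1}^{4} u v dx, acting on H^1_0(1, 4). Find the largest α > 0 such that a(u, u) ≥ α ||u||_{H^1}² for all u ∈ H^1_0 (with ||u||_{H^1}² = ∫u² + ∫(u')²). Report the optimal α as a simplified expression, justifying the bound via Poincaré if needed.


α = (-9 + π^2)/(9 + π^2)

Coercivity of a(·,·) on H^1_0(1, 4) means a(u, u) ≥ α ||u||_{H^1}² for every u ∈ H^1_0.
The interval has length L = 3, and Poincaré/coercivity depend only on L. Here a(u, u) = ∫(u')² + (-1)·∫u².
Here c = -1 < 0 with |c| < (π/L)² = π^2/9, so coercivity still holds. The condition a(u,u) ≥ α||u||_{H^1}² reads (1−α)∫(u')² ≥ (α−c)∫u². Any admissible α is ≤ 1 (rapidly oscillating u have ∫u²/∫(u')² → 0), and α = 1 would force 0 ≥ (1−c)∫u², impossible since c < 1; so 1−α > 0. By the sharp Poincaré inequality on H^1_0 of an interval of length L, ∫(u')² ≥ (π/L)²∫u² with equality for the first sine mode sin(π(x−x₀)/L) (x₀ the left endpoint), so the inequality holds for all u iff (1−α)(π/L)² ≥ α − c, i.e. α ≤ ((π/L)² + c)/((π/L)² + 1) = (1 + c(L/π)²)/(1 + (L/π)²). (Direct route, valid since c ≤ 0: Poincaré gives c∫u² ≥ c(L/π)²∫(u')², so a(u,u) ≥ (1 + c(L/π)²)∫(u')², while ||u||_{H^1}² ≤ (1 + (L/π)²)∫(u')²; dividing yields the same α.) With (π/L)² = π^2/9 and c = -1, the largest admissible constant is α = ((π/L)² + c)/((π/L)² + 1).
Simplifying, α = (-9 + π^2)/(9 + π^2).


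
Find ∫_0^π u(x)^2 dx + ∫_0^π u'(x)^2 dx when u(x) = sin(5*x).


||u||_{H^1(0,π)}^2 = 13*π

u'(x) = 5*cos(5*x).
Expand u² and (u')² and integrate term by term on (0, π), using: for integers n ≥ 1, ∫_0^π sin²(nx) dx = ∫_0^π cos²(nx) dx = π/2; for n ≠ n', ∫_0^π sin(nx)sin(n'x) dx = ∫_0^π cos(nx)cos(n'x) dx = 0; and by product-to-sum, ∫_0^π sin(nx)cos(n'x) dx = ½∫_0^π [sin((n+n')x) + sin((n−n')x)] dx, which is 0 when n+n' is even and 2n/(n²−n'²) when n+n' is odd (it need not vanish on (0, π)).
  u² squared terms: (1)²·∫sin(5x)² dx = 1·π/2 = π/2.
  So ∫_0^π u² dx = π/2.
  (u')² squared terms: (5)²·∫cos(5x)² dx = 25·π/2 = 25*π/2.
  So ∫_0^π (u')² dx = 25*π/2.
||u||_{H^1}^2 = (π/2) + (25*π/2) = 13*π.


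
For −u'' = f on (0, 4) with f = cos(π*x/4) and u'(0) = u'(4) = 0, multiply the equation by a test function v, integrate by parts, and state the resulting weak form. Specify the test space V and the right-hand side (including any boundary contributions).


V = H^1(0, 4) (no boundary constraint on v; u is determined up to an additive constant); weak form: ∫_0^4 u'v' dx = ∫_0^4 (cos(π*x/4)) v dx for all v ∈ V.

Multiply both sides by a test function v and integrate from 0 to 4:
  ∫_0^4 −u''(x) v(x) dx = ∫_0^4 f(x) v(x) dx.
Integrate the LHS by parts once:
  ∫_0^4 −u'' v dx = −[u'(x) v(x)]_0^4 + ∫_0^4 u'(x) v'(x) dx.
Thus ∫_0^4 u'(x) v'(x) dx = ∫_0^4 f(x) v(x) dx + [u'(x) v(x)]_0^4.
Choose V so that boundary terms are either known or forced to vanish.
u has homogeneous Neumann: u'(0) = u'(4) = 0. So [u' v]_0^4 = 0·v(4) − 0·v(0) = 0 for any v; take V = H^1(0, 4).
Weak formulation: find u (satisfying any essential BC) such that ∫_0^4 u'(x) v'(x) dx = ∫_0^4 f v dx for all v ∈ V (homogeneous Neumann, so boundary terms vanish).
Substituting f(x) = cos(π*x/4), the right-hand side is ∫_0^4 (cos(π*x/4)) v dx.
Compatibility check (pure Neumann): taking v ≡ 1 ∈ V gives 0 = ∫_0^4 f dx + (0) − (0), i.e. ∫_0^4 f dx must equal u'(0) − u'(4) = 0. Indeed ∫_0^4 (cos(π*x/4)) dx = 0, so the data are compatible. The solution is then unique only up to an additive constant (fix it e.g. by requiring ∫_0^4 u dx = 0).


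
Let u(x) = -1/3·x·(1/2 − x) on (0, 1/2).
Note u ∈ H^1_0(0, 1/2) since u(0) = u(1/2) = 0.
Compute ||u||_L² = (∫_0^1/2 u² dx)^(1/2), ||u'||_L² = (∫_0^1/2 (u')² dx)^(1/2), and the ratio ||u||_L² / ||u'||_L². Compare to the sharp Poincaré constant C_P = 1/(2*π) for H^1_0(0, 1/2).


||u||_L² / ||u'||_L² = sqrt(10)/20 < C_P = 1/(2*π).

u(x) = -1/3·x·(1/2 − x), so u'(x) = 2*x/3 - 1/6.
u(x) = -1/3·x·(1/2 − x) vanishes at x = 0 and x = 1/2, so u ∈ H^1_0(0, 1/2). Differentiate via the product rule and integrate the resulting polynomials term by term.
  ∫_0^1/2 u² dx = ∫_0^1/2 (x^4/9 - x^3/9 + x^2/36) dx. Term by term:
    ∫_0^1/2 x^4/9 dx = 1/1440;  ∫_0^1/2 -x^3/9 dx = -1/576;  ∫_0^1/2 x^2/36 dx = 1/864.
  Sum: 1/1440 − 1/576 + 1/864 = 1/8640.
  ∫_0^1/2 (u')² dx = ∫_0^1/2 (4*x^2/9 - 2*x/9 + 1/36) dx. Term by term:
    ∫_0^1/2 4*x^2/9 dx = 1/54;  ∫_0^1/2 -2*x/9 dx = -1/36;  ∫_0^1/2 1/36 dx = 1/72.
  Sum: 1/54 − 1/36 + 1/72 = 1/216.
∫_0^1/2 u² dx = 1/8640, so ||u||_L² = sqrt(15)/360.
∫_0^1/2 (u')² dx = 1/216, so ||u'||_L² = sqrt(6)/36.
Ratio ||u||_L² / ||u'||_L² = sqrt(10)/20.
Sharp Poincaré constant on H^1_0(0, 1/2) is C_P = L/π = 1/(2*π), achieved by sin(2*π·x).
A polynomial bump cannot attain the sharp Poincaré constant (only the first sine eigenfunction does), so the ratio is strictly less than C_P, consistent with ||u||_L² ≤ C_P ||u'||_L².


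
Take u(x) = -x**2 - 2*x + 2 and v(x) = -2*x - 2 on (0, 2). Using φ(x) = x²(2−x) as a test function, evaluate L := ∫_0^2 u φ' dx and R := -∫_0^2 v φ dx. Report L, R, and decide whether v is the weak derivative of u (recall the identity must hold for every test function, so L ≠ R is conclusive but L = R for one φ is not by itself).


LHS = 88/15, RHS = 88/15. Yes, v = u' weakly.

u(x) = -x**2 - 2*x + 2, classical derivative u'(x) = -2*x - 2.
φ(x) = x²(2−x), so φ'(x) = x*(4 - 3*x).
Note φ(0) = φ(2) = 0, so the boundary term u·φ vanishes.
LHS = ∫_0^2 u(x) φ'(x) dx = ∫_0^2 (3*x^4 + 2*x^3 - 14*x^2 + 8*x) dx. Term by term:
  ∫_0^2 3*x^4 dx = 96/5;  ∫_0^2 2*x^3 dx = 8;  ∫_0^2 -14*x^2 dx = -112/3;
  ∫_0^2 8*x dx = 16.
Sum: 96/5 + 8 − 112/3 + 16 = 88/15.
So LHS = 88/15.
∫_0^2 v(x) φ(x) dx = ∫_0^2 (2*x^4 - 2*x^3 - 4*x^2) dx. Term by term:
  ∫_0^2 2*x^4 dx = 64/5;  ∫_0^2 -2*x^3 dx = -8;  ∫_0^2 -4*x^2 dx = -32/3.
Sum: 64/5 − 8 − 32/3 = -88/15.
So RHS = -∫_0^2 v(x) φ(x) dx = 88/15.
LHS = RHS, so the identity holds for this test φ.
Moreover u is smooth here and v(x) = u'(x) = -2*x - 2 pointwise, so the identity holds for every test function. Hence v is the weak derivative of u.


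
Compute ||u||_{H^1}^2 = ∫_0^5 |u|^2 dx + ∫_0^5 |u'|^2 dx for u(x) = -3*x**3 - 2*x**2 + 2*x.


||u||_{H^1}^2 = 3915970/21

The H^1 norm (squared) on an interval (0, L) is
  ||u||_{H^1}^2 = ∫_0^L u(x)^2 dx + ∫_0^L u'(x)^2 dx.
Compute u'(x) = -9*x**2 - 4*x + 2.
Then u(x)^2 = 9*x**6 + 12*x**5 - 8*x**4 - 8*x**3 + 4*x**2 and u'(x)^2 = 81*x**4 + 72*x**3 - 20*x**2 - 16*x + 4.
Integrate each monomial from 0 to 5 using ∫_0^5 c·x^n dx = c·5^(n+1)/(n+1):
  ∫_0^5 u(x)^2 dx = ∫_0^5 (9*x^6 + 12*x^5 - 8*x^4 - 8*x^3 + 4*x^2) dx. Term by term:
    ∫_0^5 9*x^6 dx = 703125/7;  ∫_0^5 12*x^5 dx = 31250;  ∫_0^5 -8*x^4 dx = -5000;
    ∫_0^5 -8*x^3 dx = -1250;  ∫_0^5 4*x^2 dx = 500/3.
  Sum: 703125/7 + 31250 − 5000 − 1250 + 500/3 = 2637875/21.
  ∫_0^5 u'(x)^2 dx = ∫_0^5 (81*x^4 + 72*x^3 - 20*x^2 - 16*x + 4) dx. Term by term:
    ∫_0^5 81*x^4 dx = 50625;  ∫_0^5 72*x^3 dx = 11250;  ∫_0^5 -20*x^2 dx = -2500/3;
    ∫_0^5 -16*x dx = -200;  ∫_0^5 4 dx = 20.
  Sum: 50625 + 11250 − 2500/3 − 200 + 20 = 182585/3.
Adding: ||u||_{H^1}^2 = 2637875/21 + 182585/3 = 3915970/21.


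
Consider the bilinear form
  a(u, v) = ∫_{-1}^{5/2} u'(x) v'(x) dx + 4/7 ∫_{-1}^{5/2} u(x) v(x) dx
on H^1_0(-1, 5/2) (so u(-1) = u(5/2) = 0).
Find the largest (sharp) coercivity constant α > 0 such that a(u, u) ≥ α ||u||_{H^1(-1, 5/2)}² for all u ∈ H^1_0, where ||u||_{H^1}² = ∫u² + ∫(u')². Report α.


α = 4*(7 + π^2)/(4*π^2 + 49)

Coercivity of a(·,·) on H^1_0(-1, 5/2) means a(u, u) ≥ α ||u||_{H^1}² for every u ∈ H^1_0.
The interval has length L = 7/2, and Poincaré/coercivity depend only on L. Here a(u, u) = ∫(u')² + (4/7)·∫u².
Here 0 < c = 4/7 < 1. The condition a(u,u) ≥ α||u||_{H^1}² reads (1−α)∫(u')² ≥ (α−c)∫u². Any admissible α is ≤ 1 (rapidly oscillating u have ∫u²/∫(u')² → 0), and α = 1 would force 0 ≥ (1−c)∫u², impossible since c < 1; so 1−α > 0. By the sharp Poincaré inequality on H^1_0 of an interval of length L, ∫(u')² ≥ (π/L)²∫u² with equality for the first sine mode sin(π(x−x₀)/L) (x₀ the left endpoint), so the inequality holds for all u iff (1−α)(π/L)² ≥ α − c, i.e. α ≤ ((π/L)² + c)/((π/L)² + 1) = (1 + c(L/π)²)/(1 + (L/π)²). With (π/L)² = 4*π^2/49 and c = 4/7, the largest admissible constant is α = ((π/L)² + c)/((π/L)² + 1).
Simplifying, α = 4*(7 + π^2)/(4*π^2 + 49).


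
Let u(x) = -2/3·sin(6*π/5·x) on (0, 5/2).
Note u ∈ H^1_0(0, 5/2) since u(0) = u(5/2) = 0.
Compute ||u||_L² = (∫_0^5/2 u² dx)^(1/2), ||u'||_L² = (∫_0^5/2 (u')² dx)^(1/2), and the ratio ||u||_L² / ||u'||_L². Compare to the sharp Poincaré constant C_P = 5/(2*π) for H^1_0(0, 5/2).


||u||_L² / ||u'||_L² = 5/(6*π) < C_P = 5/(2*π).

u(x) = -2/3·sin(6*π/5·x), so u'(x) = -4*π*cos(6*π*x/5)/5.
Writing u(x) = A·sin(kπx/L) with A = -2/3 and k = 3, use ∫_0^L sin²(kπx/L) dx = L/2 and ∫_0^L cos²(kπx/L) dx = L/2.
u² = 4/9·sin²(6*π/5·x) and (u')² = 16*π^2/25·cos²(6*π/5·x), and each of sin², cos² integrates to L/2 = 5/4 over (0, 5/2).
∫_0^5/2 u² dx = 5/9, so ||u||_L² = sqrt(5)/3.
∫_0^5/2 (u')² dx = 4*π^2/5, so ||u'||_L² = 2*sqrt(5)*π/5.
Ratio ||u||_L² / ||u'||_L² = 5/(6*π).
Sharp Poincaré constant on H^1_0(0, 5/2) is C_P = L/π = 5/(2*π), achieved by sin(2*π/5·x).
This is the k = 3 harmonic; the ratio L/(kπ) is strictly less than C_P = L/π, consistent with the sharp inequality ||u||_L² ≤ C_P ||u'||_L².


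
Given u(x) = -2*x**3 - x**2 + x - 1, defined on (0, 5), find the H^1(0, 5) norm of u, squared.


||u||_{H^1}^2 = 3337895/42

The H^1 norm (squared) on an interval (0, L) is
  ||u||_{H^1}^2 = ∫_0^L u(x)^2 dx + ∫_0^L u'(x)^2 dx.
Compute u'(x) = -6*x**2 - 2*x + 1.
Then u(x)^2 = 4*x**6 + 4*x**5 - 3*x**4 + 2*x**3 + 3*x**2 - 2*x + 1 and u'(x)^2 = 36*x**4 + 24*x**3 - 8*x**2 - 4*x + 1.
Integrate each monomial from 0 to 5 using ∫_0^5 c·x^n dx = c·5^(n+1)/(n+1):
  ∫_0^5 u(x)^2 dx = ∫_0^5 (4*x^6 + 4*x^5 - 3*x^4 + 2*x^3 + 3*x^2 - 2*x + 1) dx. Term by term:
    ∫_0^5 4*x^6 dx = 312500/7;  ∫_0^5 4*x^5 dx = 31250/3;  ∫_0^5 -3*x^4 dx = -1875;
    ∫_0^5 2*x^3 dx = 625/2;  ∫_0^5 3*x^2 dx = 125;  ∫_0^5 -2*x dx = -25;
    ∫_0^5 1 dx = 5.
  Sum: 312500/7 + 31250/3 − 1875 + 625/2 + 125 − 25 + 5 = 2251285/42.
  ∫_0^5 u'(x)^2 dx = ∫_0^5 (36*x^4 + 24*x^3 - 8*x^2 - 4*x + 1) dx. Term by term:
    ∫_0^5 36*x^4 dx = 22500;  ∫_0^5 24*x^3 dx = 3750;  ∫_0^5 -8*x^2 dx = -1000/3;
    ∫_0^5 -4*x dx = -50;  ∫_0^5 1 dx = 5.
  Sum: 22500 + 3750 − 1000/3 − 50 + 5 = 77615/3.
Adding: ||u||_{H^1}^2 = 2251285/42 + 77615/3 = 3337895/42.
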